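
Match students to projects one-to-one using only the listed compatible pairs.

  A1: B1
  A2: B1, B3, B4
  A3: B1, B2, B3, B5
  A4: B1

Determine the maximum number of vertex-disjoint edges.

3

Unit-capacity flow: source→left, listed edges, right→sink; max matching = max flow.
Augmenting path A1→B1 (+1); matched 1.
Augmenting path A2→B3 (+1); matched 2.
Augmenting path A3→B2 (+1); matched 3.
No augmenting path remains; maximum matching = 3.
König certificate: {A2, A3, B1} is a vertex cover of size 3 (every listed pair touches it), so no matching can be larger.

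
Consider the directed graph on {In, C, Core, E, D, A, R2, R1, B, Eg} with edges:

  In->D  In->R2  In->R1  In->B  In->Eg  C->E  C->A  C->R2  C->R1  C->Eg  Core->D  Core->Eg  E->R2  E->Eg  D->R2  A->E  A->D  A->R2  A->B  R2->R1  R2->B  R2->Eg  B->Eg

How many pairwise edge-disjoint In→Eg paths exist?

3

Assign every edge capacity 1; by Menger, the answer equals the max flow.
Path In→Eg (+1); total 1.
Path In→R2→Eg (+1); total 2.
Path In→B→Eg (+1); total 3.
No residual In→Eg path; max flow = 3.
Certifying cut of size 3: {B→Eg, In→Eg, R2→Eg}.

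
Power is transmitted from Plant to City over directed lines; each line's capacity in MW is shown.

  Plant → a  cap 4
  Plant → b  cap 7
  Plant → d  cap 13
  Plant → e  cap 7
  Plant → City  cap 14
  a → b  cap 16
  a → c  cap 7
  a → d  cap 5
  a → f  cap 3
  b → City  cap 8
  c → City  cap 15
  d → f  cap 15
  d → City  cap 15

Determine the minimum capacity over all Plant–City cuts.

Augment Plant→City: bottleneck 14, flow now 14.
Augment Plant→b→City: bottleneck 7, flow now 21.
Augment Plant→d→City: bottleneck 13, flow now 34.
Augment Plant→a→b→City: bottleneck 1, flow now 35.
Augment Plant→a→c→City: bottleneck 3, flow now 38.
No augmenting path remains; maximum flow = 38.
By max-flow min-cut, the minimum cut capacity equals the max flow.
In the residual graph, reachable from Plant: {Plant, e}.
Min-cut edges: Plant→a (4), Plant→b (7), Plant→d (13), Plant→City (14); capacity 4 + 7 + 13 + 14 = 38.

38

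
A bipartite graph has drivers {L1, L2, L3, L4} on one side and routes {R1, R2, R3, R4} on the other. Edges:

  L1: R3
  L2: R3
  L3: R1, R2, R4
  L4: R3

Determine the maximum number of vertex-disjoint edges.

2

Unit-capacity flow: source→left, listed edges, right→sink; max matching = max flow.
Augmenting path L1→R3 (+1); matched 1.
Augmenting path L3→R1 (+1); matched 2.
No augmenting path remains; maximum matching = 2.
König certificate: {L3, R3} is a vertex cover of size 2 (every listed pair touches it), so no matching can be larger.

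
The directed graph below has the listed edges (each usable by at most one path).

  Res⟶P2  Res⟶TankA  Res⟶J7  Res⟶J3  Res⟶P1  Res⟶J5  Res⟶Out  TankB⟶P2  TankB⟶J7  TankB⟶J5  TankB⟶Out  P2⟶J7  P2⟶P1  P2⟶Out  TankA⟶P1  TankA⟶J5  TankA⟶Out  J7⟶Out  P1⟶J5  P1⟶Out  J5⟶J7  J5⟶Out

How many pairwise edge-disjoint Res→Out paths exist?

6

Assign every edge capacity 1; by Menger, the answer equals the max flow.
Path Res→Out (+1); total 1.
Path Res→P2→Out (+1); total 2.
Path Res→TankA→Out (+1); total 3.
Path Res→J7→Out (+1); total 4.
Path Res→P1→Out (+1); total 5.
Path Res→J5→Out (+1); total 6.
No residual Res→Out path; max flow = 6.
Certifying cut of size 6: {Res→J5, Res→J7, Res→Out, Res→P1, Res→P2, Res→TankA}.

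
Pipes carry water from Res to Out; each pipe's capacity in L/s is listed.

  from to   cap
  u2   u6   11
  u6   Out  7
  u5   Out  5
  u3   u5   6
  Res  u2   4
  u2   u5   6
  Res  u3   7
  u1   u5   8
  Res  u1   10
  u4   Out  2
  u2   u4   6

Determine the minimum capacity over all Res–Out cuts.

Augment Res→u1→u5→Out: bottleneck 5, flow now 5.
Augment Res→u2→u4→Out: bottleneck 2, flow now 7.
Augment Res→u2→u6→Out: bottleneck 2, flow now 9.
No augmenting path remains; maximum flow = 9.
By max-flow min-cut, the minimum cut capacity equals the max flow.
In the residual graph, reachable from Res: {Res, u1, u3, u5}.
Min-cut edges: Res→u2 (4), u5→Out (5); capacity 4 + 5 = 9.

9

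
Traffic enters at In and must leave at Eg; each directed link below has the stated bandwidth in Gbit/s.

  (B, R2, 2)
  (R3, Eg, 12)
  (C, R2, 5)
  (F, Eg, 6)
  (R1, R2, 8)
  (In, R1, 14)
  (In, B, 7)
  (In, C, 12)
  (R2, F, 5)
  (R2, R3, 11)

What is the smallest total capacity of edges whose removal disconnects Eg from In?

15

Augment In→R1→R2→F→Eg: bottleneck 5, flow now 5.
Augment In→R1→R2→R3→Eg: bottleneck 3, flow now 8.
Augment In→B→R2→R3→Eg: bottleneck 2, flow now 10.
Augment In→C→R2→R3→Eg: bottleneck 5, flow now 15.
No augmenting path remains; maximum flow = 15.
By max-flow min-cut, the minimum cut capacity equals the max flow.
In the residual graph, reachable from In: {In, R1, B, C}.
Min-cut edges: R1→R2 (8), B→R2 (2), C→R2 (5); capacity 8 + 2 + 5 = 15.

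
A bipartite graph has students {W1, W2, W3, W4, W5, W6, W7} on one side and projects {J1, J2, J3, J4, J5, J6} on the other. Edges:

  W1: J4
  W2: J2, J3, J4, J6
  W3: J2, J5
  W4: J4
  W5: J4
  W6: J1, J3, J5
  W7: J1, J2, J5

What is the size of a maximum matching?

5

Unit-capacity flow: source→left, listed edges, right→sink; max matching = max flow.
Augmenting path W1→J4 (+1); matched 1.
Augmenting path W2→J2 (+1); matched 2.
Augmenting path W3→J5 (+1); matched 3.
Augmenting path W6→J1 (+1); matched 4.
Augmenting path W7→J1→W6→J3 (+1); matched 5.
No augmenting path remains; maximum matching = 5.
König certificate: {W2, W3, W6, W7, J4} is a vertex cover of size 5 (every listed pair touches it), so no matching can be larger.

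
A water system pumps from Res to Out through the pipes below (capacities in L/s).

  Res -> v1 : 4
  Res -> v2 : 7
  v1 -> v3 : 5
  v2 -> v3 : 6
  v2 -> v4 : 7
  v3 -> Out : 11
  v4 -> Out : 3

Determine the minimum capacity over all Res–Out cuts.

Augment Res→v1→v3→Out: bottleneck 4, flow now 4.
Augment Res→v2→v3→Out: bottleneck 6, flow now 10.
Augment Res→v2→v4→Out: bottleneck 1, flow now 11.
No augmenting path remains; maximum flow = 11.
By max-flow min-cut, the minimum cut capacity equals the max flow.
In the residual graph, reachable from Res: {Res}.
Min-cut edges: Res→v1 (4), Res→v2 (7); capacity 4 + 7 = 11.

11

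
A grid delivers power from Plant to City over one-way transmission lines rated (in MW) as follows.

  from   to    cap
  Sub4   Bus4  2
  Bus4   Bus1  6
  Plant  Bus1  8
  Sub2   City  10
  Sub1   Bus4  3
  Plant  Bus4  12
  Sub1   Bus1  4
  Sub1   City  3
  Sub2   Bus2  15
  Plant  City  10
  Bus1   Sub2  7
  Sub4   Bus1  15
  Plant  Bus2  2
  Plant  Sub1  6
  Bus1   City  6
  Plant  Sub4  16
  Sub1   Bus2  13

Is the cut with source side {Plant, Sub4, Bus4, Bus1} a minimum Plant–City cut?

No — its capacity is 31, but the minimum cut has capacity 26.

Given cut capacity: 6 + 2 + 10 + 7 + 6 = 31.
Augment Plant→City: bottleneck 10, flow now 10.
Augment Plant→Sub1→City: bottleneck 3, flow now 13.
Augment Plant→Bus1→City: bottleneck 6, flow now 19.
Augment Plant→Bus1→Sub2→City: bottleneck 2, flow now 21.
Augment Plant→Sub4→Bus1→Sub2→City: bottleneck 5, flow now 26.
No augmenting path remains; maximum flow = 26.
In the residual graph, reachable from Plant: {Plant, Sub4, Sub1, Bus4, Bus1, Bus2}.
Min-cut edges: Plant→City (10), Sub1→City (3), Bus1→Sub2 (7), Bus1→City (6); capacity 10 + 3 + 7 + 6 = 26.
Cut capacity 31 exceeds the max flow 26, so it is not minimum.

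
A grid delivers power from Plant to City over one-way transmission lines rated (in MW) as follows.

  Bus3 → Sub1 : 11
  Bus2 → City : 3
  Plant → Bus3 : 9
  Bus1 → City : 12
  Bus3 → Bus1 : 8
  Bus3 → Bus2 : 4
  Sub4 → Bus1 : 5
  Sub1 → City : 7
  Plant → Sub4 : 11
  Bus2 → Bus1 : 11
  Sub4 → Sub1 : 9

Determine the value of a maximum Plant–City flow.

Augment Plant→Bus3→Bus2→City: bottleneck 3, flow now 3.
Augment Plant→Bus3→Bus1→City: bottleneck 6, flow now 9.
Augment Plant→Sub4→Bus1→City: bottleneck 5, flow now 14.
Augment Plant→Sub4→Sub1→City: bottleneck 6, flow now 20.
No augmenting path remains; maximum flow = 20.
In the residual graph, reachable from Plant: {Plant}.
Min-cut edges: Plant→Bus3 (9), Plant→Sub4 (11); capacity 9 + 11 = 20.
This cut is saturated, so no flow can exceed 20.

20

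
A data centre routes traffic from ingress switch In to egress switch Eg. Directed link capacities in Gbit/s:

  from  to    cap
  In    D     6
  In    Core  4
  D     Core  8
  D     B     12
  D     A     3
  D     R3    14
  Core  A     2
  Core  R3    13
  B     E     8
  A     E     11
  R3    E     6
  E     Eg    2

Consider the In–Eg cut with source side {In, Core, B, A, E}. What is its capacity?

Edges leaving {In, Core, B, A, E}: In→D (6), Core→R3 (13), E→Eg (2).
Cut capacity = 6 + 13 + 2 = 21.

21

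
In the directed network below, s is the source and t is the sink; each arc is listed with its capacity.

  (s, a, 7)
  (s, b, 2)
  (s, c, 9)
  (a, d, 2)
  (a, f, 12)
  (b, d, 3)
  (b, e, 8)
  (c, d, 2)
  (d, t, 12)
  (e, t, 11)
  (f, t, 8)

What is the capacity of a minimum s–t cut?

11

Augment s→a→d→t: bottleneck 2, flow now 2.
Augment s→a→f→t: bottleneck 5, flow now 7.
Augment s→b→d→t: bottleneck 2, flow now 9.
Augment s→c→d→t: bottleneck 2, flow now 11.
No augmenting path remains; maximum flow = 11.
By max-flow min-cut, the minimum cut capacity equals the max flow.
In the residual graph, reachable from s: {s, c}.
Min-cut edges: s→a (7), s→b (2), c→d (2); capacity 7 + 2 + 2 = 11.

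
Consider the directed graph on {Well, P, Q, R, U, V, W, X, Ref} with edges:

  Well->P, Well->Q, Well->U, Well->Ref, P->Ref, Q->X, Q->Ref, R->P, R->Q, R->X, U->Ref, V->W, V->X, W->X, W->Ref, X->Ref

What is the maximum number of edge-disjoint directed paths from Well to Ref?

Assign every edge capacity 1; by Menger, the answer equals the max flow.
Path Well→Ref (+1); total 1.
Path Well→P→Ref (+1); total 2.
Path Well→Q→Ref (+1); total 3.
Path Well→U→Ref (+1); total 4.
No residual Well→Ref path; max flow = 4.
Certifying cut of size 4: {Well→P, Well→Q, Well→Ref, Well→U}.

4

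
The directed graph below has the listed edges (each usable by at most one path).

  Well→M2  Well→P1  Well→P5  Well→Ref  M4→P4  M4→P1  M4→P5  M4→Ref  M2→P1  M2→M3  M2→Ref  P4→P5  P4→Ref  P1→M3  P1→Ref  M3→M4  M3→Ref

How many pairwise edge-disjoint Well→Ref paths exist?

Assign every edge capacity 1; by Menger, the answer equals the max flow.
Path Well→Ref (+1); total 1.
Path Well→M2→Ref (+1); total 2.
Path Well→P1→Ref (+1); total 3.
No residual Well→Ref path; max flow = 3.
Certifying cut of size 3: {Well→M2, Well→P1, Well→Ref}.

3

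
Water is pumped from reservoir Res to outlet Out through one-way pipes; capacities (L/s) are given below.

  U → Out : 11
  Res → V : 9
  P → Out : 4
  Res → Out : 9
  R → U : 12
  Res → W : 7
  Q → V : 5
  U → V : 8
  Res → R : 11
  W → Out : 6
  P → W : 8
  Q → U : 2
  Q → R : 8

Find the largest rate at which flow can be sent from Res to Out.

Augment Res→Out: bottleneck 9, flow now 9.
Augment Res→W→Out: bottleneck 6, flow now 15.
Augment Res→R→U→Out: bottleneck 11, flow now 26.
No augmenting path remains; maximum flow = 26.
In the residual graph, reachable from Res: {Res, V, W}.
Min-cut edges: Res→R (11), Res→Out (9), W→Out (6); capacity 11 + 9 + 6 = 26.
This cut is saturated, so no flow can exceed 26.

26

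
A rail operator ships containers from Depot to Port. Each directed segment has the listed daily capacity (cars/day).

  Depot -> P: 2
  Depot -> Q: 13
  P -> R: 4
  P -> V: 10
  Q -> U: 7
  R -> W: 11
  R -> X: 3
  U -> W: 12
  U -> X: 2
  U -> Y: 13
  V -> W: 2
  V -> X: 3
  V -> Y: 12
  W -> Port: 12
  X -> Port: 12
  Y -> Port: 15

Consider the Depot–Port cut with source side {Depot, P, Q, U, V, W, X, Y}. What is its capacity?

Edges leaving {Depot, P, Q, U, V, W, X, Y}: P→R (4), W→Port (12), X→Port (12), Y→Port (15).
Cut capacity = 4 + 12 + 12 + 15 = 43.

43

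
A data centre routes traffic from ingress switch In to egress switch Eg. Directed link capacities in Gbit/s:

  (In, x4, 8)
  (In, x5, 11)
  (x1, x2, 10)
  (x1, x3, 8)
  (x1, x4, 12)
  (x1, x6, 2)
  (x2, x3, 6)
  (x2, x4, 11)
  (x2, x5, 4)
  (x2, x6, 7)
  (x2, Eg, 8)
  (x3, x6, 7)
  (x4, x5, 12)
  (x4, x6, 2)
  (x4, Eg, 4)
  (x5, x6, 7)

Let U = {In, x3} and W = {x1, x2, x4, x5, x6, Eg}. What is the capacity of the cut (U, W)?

Edges leaving {In, x3}: In→x4 (8), In→x5 (11), x3→x6 (7).
Cut capacity = 8 + 11 + 7 = 26.

26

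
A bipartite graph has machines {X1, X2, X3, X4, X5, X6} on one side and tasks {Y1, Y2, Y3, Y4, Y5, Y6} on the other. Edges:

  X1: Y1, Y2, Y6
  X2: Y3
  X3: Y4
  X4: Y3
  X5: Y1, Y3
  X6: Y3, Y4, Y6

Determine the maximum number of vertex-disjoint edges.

Unit-capacity flow: source→left, listed edges, right→sink; max matching = max flow.
Augmenting path X1→Y1 (+1); matched 1.
Augmenting path X2→Y3 (+1); matched 2.
Augmenting path X3→Y4 (+1); matched 3.
Augmenting path X6→Y6 (+1); matched 4.
Augmenting path X5→Y1→X1→Y2 (+1); matched 5.
No augmenting path remains; maximum matching = 5.
König certificate: {X1, X3, X5, X6, Y3} is a vertex cover of size 5 (every listed pair touches it), so no matching can be larger.

5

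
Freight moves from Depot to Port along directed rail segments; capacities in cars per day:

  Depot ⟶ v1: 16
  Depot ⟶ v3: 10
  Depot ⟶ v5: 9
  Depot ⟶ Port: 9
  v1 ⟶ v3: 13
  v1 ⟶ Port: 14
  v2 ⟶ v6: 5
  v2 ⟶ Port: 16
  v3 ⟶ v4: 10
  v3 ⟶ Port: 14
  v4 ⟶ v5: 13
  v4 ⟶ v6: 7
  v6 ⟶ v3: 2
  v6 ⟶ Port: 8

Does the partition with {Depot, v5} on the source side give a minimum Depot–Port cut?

Given cut capacity: 16 + 10 + 9 = 35.
Augment Depot→Port: bottleneck 9, flow now 9.
Augment Depot→v1→Port: bottleneck 14, flow now 23.
Augment Depot→v3→Port: bottleneck 10, flow now 33.
Augment Depot→v1→v3→Port: bottleneck 2, flow now 35.
No augmenting path remains; maximum flow = 35.
Cut capacity 35 equals the max flow, so it is a minimum cut.

Yes — it is a minimum cut (capacity 35).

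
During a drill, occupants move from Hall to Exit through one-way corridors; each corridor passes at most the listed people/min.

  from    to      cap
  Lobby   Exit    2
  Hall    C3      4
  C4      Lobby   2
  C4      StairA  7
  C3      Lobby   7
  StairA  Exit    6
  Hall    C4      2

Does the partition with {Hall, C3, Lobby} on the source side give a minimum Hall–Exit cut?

Given cut capacity: 2 + 2 = 4.
Augment Hall→C3→Lobby→Exit: bottleneck 2, flow now 2.
Augment Hall→C4→StairA→Exit: bottleneck 2, flow now 4.
No augmenting path remains; maximum flow = 4.
Cut capacity 4 equals the max flow, so it is a minimum cut.

Yes — it is a minimum cut (capacity 4).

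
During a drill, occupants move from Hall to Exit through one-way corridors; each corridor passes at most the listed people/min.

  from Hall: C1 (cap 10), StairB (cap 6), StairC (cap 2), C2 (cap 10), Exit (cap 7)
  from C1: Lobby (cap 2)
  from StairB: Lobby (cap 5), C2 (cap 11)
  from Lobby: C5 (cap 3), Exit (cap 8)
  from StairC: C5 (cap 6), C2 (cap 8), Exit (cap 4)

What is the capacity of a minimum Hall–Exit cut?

16

Augment Hall→Exit: bottleneck 7, flow now 7.
Augment Hall→StairC→Exit: bottleneck 2, flow now 9.
Augment Hall→C1→Lobby→Exit: bottleneck 2, flow now 11.
Augment Hall→StairB→Lobby→Exit: bottleneck 5, flow now 16.
No augmenting path remains; maximum flow = 16.
By max-flow min-cut, the minimum cut capacity equals the max flow.
In the residual graph, reachable from Hall: {Hall, C1, StairB, C2}.
Min-cut edges: Hall→StairC (2), Hall→Exit (7), C1→Lobby (2), StairB→Lobby (5); capacity 2 + 7 + 2 + 5 = 16.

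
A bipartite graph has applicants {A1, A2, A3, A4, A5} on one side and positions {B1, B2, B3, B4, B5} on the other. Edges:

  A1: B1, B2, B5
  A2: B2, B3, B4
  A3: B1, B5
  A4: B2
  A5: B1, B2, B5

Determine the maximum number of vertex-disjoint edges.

Unit-capacity flow: source→left, listed edges, right→sink; max matching = max flow.
Augmenting path A1→B1 (+1); matched 1.
Augmenting path A2→B2 (+1); matched 2.
Augmenting path A3→B5 (+1); matched 3.
Augmenting path A4→B2→A2→B3 (+1); matched 4.
No augmenting path remains; maximum matching = 4.
König certificate: {A2, B1, B2, B5} is a vertex cover of size 4 (every listed pair touches it), so no matching can be larger.

4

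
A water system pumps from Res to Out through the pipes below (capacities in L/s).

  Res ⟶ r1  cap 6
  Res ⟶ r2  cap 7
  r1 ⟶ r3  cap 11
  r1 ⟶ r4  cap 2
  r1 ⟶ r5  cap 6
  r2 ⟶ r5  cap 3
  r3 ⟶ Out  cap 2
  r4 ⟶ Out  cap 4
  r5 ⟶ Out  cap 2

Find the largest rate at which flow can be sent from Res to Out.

6

Augment Res→r1→r3→Out: bottleneck 2, flow now 2.
Augment Res→r1→r4→Out: bottleneck 2, flow now 4.
Augment Res→r1→r5→Out: bottleneck 2, flow now 6.
No augmenting path remains; maximum flow = 6.
In the residual graph, reachable from Res: {Res, r1, r2, r3, r5}.
Min-cut edges: r1→r4 (2), r3→Out (2), r5→Out (2); capacity 2 + 2 + 2 = 6.
This cut is saturated, so no flow can exceed 6.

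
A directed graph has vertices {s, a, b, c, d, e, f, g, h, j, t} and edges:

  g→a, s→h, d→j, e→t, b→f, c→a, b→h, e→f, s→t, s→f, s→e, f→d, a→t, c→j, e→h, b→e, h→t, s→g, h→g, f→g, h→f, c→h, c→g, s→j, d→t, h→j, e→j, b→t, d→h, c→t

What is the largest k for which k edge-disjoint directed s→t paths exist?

5

Assign every edge capacity 1; by Menger, the answer equals the max flow.
Path s→t (+1); total 1.
Path s→e→t (+1); total 2.
Path s→h→t (+1); total 3.
Path s→f→d→t (+1); total 4.
Path s→g→a→t (+1); total 5.
No residual s→t path; max flow = 5.
Certifying cut of size 5: {s→e, s→f, s→g, s→h, s→t}.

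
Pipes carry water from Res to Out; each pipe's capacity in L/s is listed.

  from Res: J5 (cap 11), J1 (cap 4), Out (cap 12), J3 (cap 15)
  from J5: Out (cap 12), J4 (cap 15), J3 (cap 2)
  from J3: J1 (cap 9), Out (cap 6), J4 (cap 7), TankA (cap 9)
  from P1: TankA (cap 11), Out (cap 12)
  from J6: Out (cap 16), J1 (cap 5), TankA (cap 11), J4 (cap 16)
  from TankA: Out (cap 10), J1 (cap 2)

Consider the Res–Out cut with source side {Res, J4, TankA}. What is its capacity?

Edges leaving {Res, J4, TankA}: Res→J5 (11), Res→J3 (15), Res→J1 (4), Res→Out (12), TankA→J1 (2), TankA→Out (10).
Cut capacity = 11 + 15 + 4 + 12 + 2 + 10 = 54.

54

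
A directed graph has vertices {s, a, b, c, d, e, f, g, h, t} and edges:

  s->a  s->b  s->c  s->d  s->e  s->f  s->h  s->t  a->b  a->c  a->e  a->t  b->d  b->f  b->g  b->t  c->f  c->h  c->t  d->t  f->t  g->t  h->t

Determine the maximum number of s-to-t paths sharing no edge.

7

Assign every edge capacity 1; by Menger, the answer equals the max flow.
Path s→t (+1); total 1.
Path s→a→t (+1); total 2.
Path s→b→t (+1); total 3.
Path s→c→t (+1); total 4.
Path s→d→t (+1); total 5.
Path s→f→t (+1); total 6.
Path s→h→t (+1); total 7.
No residual s→t path; max flow = 7.
Certifying cut of size 7: {s→a, s→b, s→c, s→d, s→f, s→h, s→t}.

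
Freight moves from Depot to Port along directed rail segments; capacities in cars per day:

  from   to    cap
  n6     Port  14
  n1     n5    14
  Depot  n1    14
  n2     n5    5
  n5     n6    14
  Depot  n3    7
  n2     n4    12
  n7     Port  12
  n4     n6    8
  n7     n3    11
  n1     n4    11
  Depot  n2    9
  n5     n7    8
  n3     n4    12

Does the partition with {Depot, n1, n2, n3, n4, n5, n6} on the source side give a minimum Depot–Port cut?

Given cut capacity: 8 + 14 = 22.
Augment Depot→n1→n4→n6→Port: bottleneck 8, flow now 8.
Augment Depot→n1→n5→n6→Port: bottleneck 6, flow now 14.
Augment Depot→n2→n5→n7→Port: bottleneck 5, flow now 19.
Augment Depot→n2→n4→n1→n5→n7→Port: bottleneck 3, flow now 22. (uses reverse residual edge)
No augmenting path remains; maximum flow = 22.
Cut capacity 22 equals the max flow, so it is a minimum cut.

Yes — it is a minimum cut (capacity 22).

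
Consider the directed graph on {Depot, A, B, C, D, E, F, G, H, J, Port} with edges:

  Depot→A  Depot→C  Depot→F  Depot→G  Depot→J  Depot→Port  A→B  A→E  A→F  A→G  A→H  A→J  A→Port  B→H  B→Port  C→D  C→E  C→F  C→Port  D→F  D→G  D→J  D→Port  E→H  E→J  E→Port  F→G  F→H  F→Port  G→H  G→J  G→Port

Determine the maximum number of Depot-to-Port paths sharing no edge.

5

Assign every edge capacity 1; by Menger, the answer equals the max flow.
Path Depot→Port (+1); total 1.
Path Depot→A→Port (+1); total 2.
Path Depot→C→Port (+1); total 3.
Path Depot→F→Port (+1); total 4.
Path Depot→G→Port (+1); total 5.
No residual Depot→Port path; max flow = 5.
Certifying cut of size 5: {Depot→A, Depot→C, Depot→F, Depot→G, Depot→Port}.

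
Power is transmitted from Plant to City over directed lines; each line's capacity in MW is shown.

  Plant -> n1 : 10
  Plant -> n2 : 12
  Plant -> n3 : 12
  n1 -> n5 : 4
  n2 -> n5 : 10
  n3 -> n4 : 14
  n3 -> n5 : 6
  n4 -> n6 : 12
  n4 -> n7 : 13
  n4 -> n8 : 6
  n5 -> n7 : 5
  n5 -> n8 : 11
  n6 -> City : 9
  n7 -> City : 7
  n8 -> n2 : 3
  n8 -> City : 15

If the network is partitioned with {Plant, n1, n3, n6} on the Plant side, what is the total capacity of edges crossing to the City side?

45

Edges leaving {Plant, n1, n3, n6}: Plant→n2 (12), n1→n5 (4), n3→n4 (14), n3→n5 (6), n6→City (9).
Cut capacity = 12 + 4 + 14 + 6 + 9 = 45.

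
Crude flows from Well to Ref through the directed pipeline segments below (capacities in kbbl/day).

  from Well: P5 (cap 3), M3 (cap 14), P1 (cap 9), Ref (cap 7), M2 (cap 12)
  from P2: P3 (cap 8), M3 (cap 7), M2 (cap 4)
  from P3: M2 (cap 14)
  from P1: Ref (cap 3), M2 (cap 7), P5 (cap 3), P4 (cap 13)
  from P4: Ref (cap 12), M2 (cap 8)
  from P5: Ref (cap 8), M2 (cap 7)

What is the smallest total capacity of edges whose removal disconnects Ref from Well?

Augment Well→Ref: bottleneck 7, flow now 7.
Augment Well→P1→Ref: bottleneck 3, flow now 10.
Augment Well→P5→Ref: bottleneck 3, flow now 13.
Augment Well→P1→P4→Ref: bottleneck 6, flow now 19.
No augmenting path remains; maximum flow = 19.
By max-flow min-cut, the minimum cut capacity equals the max flow.
In the residual graph, reachable from Well: {Well, M3, M2}.
Min-cut edges: Well→P1 (9), Well→P5 (3), Well→Ref (7); capacity 9 + 3 + 7 = 19.

19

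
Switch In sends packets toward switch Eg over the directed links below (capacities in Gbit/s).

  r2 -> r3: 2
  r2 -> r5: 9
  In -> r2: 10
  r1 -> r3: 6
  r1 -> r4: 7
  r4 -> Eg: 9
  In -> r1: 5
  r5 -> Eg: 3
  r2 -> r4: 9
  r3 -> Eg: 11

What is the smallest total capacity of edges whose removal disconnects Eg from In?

15

Augment In→r1→r3→Eg: bottleneck 5, flow now 5.
Augment In→r2→r3→Eg: bottleneck 2, flow now 7.
Augment In→r2→r4→Eg: bottleneck 8, flow now 15.
No augmenting path remains; maximum flow = 15.
By max-flow min-cut, the minimum cut capacity equals the max flow.
In the residual graph, reachable from In: {In}.
Min-cut edges: In→r1 (5), In→r2 (10); capacity 5 + 10 = 15.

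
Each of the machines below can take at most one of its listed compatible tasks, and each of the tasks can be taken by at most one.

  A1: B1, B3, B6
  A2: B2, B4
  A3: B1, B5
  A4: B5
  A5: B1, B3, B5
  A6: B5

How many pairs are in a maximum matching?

Unit-capacity flow: source→left, listed edges, right→sink; max matching = max flow.
Augmenting path A1→B1 (+1); matched 1.
Augmenting path A2→B2 (+1); matched 2.
Augmenting path A3→B5 (+1); matched 3.
Augmenting path A5→B3 (+1); matched 4.
Augmenting path A4→B5→A3→B1→A1→B6 (+1); matched 5.
No augmenting path remains; maximum matching = 5.
König certificate: {A1, A2, A3, A5, B5} is a vertex cover of size 5 (every listed pair touches it), so no matching can be larger.

5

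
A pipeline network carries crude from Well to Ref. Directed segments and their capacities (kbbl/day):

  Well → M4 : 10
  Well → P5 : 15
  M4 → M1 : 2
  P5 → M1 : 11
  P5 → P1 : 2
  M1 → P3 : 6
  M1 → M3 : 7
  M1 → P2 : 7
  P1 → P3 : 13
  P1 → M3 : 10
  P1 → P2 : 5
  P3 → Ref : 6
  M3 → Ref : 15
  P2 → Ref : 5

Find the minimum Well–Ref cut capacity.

15

Augment Well→M4→M1→P3→Ref: bottleneck 2, flow now 2.
Augment Well→P5→M1→P3→Ref: bottleneck 4, flow now 6.
Augment Well→P5→M1→M3→Ref: bottleneck 7, flow now 13.
Augment Well→P5→P1→M3→Ref: bottleneck 2, flow now 15.
No augmenting path remains; maximum flow = 15.
By max-flow min-cut, the minimum cut capacity equals the max flow.
In the residual graph, reachable from Well: {Well, M4, P5}.
Min-cut edges: M4→M1 (2), P5→M1 (11), P5→P1 (2); capacity 2 + 11 + 2 = 15.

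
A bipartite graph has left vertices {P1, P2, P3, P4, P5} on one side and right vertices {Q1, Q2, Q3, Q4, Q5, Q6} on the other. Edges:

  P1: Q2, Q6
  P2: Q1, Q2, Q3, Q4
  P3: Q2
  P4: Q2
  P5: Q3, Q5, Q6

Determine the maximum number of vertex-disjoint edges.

4

Unit-capacity flow: source→left, listed edges, right→sink; max matching = max flow.
Augmenting path P1→Q2 (+1); matched 1.
Augmenting path P2→Q1 (+1); matched 2.
Augmenting path P5→Q3 (+1); matched 3.
Augmenting path P3→Q2→P1→Q6 (+1); matched 4.
No augmenting path remains; maximum matching = 4.
König certificate: {P1, P2, P5, Q2} is a vertex cover of size 4 (every listed pair touches it), so no matching can be larger.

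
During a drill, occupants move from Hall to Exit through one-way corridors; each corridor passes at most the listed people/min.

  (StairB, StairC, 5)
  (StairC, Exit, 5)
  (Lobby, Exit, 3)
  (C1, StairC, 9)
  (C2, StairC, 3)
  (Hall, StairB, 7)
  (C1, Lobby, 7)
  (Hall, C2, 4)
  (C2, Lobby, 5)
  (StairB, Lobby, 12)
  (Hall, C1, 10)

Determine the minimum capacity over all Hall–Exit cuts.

Augment Hall→StairB→Lobby→Exit: bottleneck 3, flow now 3.
Augment Hall→StairB→StairC→Exit: bottleneck 4, flow now 7.
Augment Hall→C2→StairC→Exit: bottleneck 1, flow now 8.
No augmenting path remains; maximum flow = 8.
By max-flow min-cut, the minimum cut capacity equals the max flow.
In the residual graph, reachable from Hall: {Hall, StairB, C2, C1, Lobby, StairC}.
Min-cut edges: Lobby→Exit (3), StairC→Exit (5); capacity 3 + 5 = 8.

8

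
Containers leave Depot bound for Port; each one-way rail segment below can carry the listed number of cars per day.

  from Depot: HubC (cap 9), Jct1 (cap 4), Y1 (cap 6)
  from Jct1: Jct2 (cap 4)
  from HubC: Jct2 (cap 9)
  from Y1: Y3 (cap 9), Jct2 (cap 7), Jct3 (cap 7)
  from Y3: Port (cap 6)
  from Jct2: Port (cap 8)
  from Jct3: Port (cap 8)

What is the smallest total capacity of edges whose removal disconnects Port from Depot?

14

Augment Depot→Jct1→Jct2→Port: bottleneck 4, flow now 4.
Augment Depot→HubC→Jct2→Port: bottleneck 4, flow now 8.
Augment Depot→Y1→Y3→Port: bottleneck 6, flow now 14.
No augmenting path remains; maximum flow = 14.
By max-flow min-cut, the minimum cut capacity equals the max flow.
In the residual graph, reachable from Depot: {Depot, Jct1, HubC, Jct2}.
Min-cut edges: Depot→Y1 (6), Jct2→Port (8); capacity 6 + 8 = 14.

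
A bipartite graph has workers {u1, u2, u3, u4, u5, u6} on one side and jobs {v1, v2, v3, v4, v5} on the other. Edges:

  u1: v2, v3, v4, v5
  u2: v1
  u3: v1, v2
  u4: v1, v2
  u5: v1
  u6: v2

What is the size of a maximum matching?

3

Unit-capacity flow: source→left, listed edges, right→sink; max matching = max flow.
Augmenting path u1→v2 (+1); matched 1.
Augmenting path u2→v1 (+1); matched 2.
Augmenting path u3→v2→u1→v3 (+1); matched 3.
No augmenting path remains; maximum matching = 3.
König certificate: {u1, v1, v2} is a vertex cover of size 3 (every listed pair touches it), so no matching can be larger.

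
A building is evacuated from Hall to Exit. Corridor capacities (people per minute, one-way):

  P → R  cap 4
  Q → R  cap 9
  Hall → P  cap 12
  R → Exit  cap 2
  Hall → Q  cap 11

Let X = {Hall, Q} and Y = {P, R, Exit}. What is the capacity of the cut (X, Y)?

Edges leaving {Hall, Q}: Hall→P (12), Q→R (9).
Cut capacity = 12 + 9 = 21.

21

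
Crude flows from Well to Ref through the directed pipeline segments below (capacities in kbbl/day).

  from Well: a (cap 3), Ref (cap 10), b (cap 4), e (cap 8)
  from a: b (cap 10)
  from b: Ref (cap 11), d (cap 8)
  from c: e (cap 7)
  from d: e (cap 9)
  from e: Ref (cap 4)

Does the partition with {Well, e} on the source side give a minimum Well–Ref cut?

Given cut capacity: 3 + 4 + 10 + 4 = 21.
Augment Well→Ref: bottleneck 10, flow now 10.
Augment Well→b→Ref: bottleneck 4, flow now 14.
Augment Well→e→Ref: bottleneck 4, flow now 18.
Augment Well→a→b→Ref: bottleneck 3, flow now 21.
No augmenting path remains; maximum flow = 21.
Cut capacity 21 equals the max flow, so it is a minimum cut.

Yes — it is a minimum cut (capacity 21).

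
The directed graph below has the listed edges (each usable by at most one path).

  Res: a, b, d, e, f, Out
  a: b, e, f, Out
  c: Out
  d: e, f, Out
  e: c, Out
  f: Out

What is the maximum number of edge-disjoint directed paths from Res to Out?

5

Assign every edge capacity 1; by Menger, the answer equals the max flow.
Path Res→Out (+1); total 1.
Path Res→a→Out (+1); total 2.
Path Res→d→Out (+1); total 3.
Path Res→e→Out (+1); total 4.
Path Res→f→Out (+1); total 5.
No residual Res→Out path; max flow = 5.
Certifying cut of size 5: {Res→Out, Res→a, Res→d, Res→e, Res→f}.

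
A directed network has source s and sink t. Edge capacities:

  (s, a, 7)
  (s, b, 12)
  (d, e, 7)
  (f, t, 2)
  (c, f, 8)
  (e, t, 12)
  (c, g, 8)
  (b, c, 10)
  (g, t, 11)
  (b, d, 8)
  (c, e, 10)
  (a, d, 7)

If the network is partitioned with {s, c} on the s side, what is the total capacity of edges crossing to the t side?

45

Edges leaving {s, c}: s→a (7), s→b (12), c→e (10), c→f (8), c→g (8).
Cut capacity = 7 + 12 + 10 + 8 + 8 = 45.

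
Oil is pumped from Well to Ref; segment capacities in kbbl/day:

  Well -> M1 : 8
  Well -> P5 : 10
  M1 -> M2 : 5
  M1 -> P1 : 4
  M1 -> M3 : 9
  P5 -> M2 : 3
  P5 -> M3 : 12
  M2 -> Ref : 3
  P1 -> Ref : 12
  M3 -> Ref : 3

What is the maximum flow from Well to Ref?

10

Augment Well→M1→M2→Ref: bottleneck 3, flow now 3.
Augment Well→M1→P1→Ref: bottleneck 4, flow now 7.
Augment Well→M1→M3→Ref: bottleneck 1, flow now 8.
Augment Well→P5→M3→Ref: bottleneck 2, flow now 10.
No augmenting path remains; maximum flow = 10.
In the residual graph, reachable from Well: {Well, M1, P5, M2, M3}.
Min-cut edges: M1→P1 (4), M2→Ref (3), M3→Ref (3); capacity 4 + 3 + 3 = 10.
This cut is saturated, so no flow can exceed 10.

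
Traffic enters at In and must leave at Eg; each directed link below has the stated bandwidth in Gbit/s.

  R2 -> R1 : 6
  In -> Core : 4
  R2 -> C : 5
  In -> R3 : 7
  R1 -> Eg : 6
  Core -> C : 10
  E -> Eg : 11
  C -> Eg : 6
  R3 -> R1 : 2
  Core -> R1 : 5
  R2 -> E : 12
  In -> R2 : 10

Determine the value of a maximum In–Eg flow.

16

Augment In→R3→R1→Eg: bottleneck 2, flow now 2.
Augment In→Core→C→Eg: bottleneck 4, flow now 6.
Augment In→R2→C→Eg: bottleneck 2, flow now 8.
Augment In→R2→E→Eg: bottleneck 8, flow now 16.
No augmenting path remains; maximum flow = 16.
In the residual graph, reachable from In: {In, R3}.
Min-cut edges: In→Core (4), In→R2 (10), R3→R1 (2); capacity 4 + 10 + 2 = 16.
This cut is saturated, so no flow can exceed 16.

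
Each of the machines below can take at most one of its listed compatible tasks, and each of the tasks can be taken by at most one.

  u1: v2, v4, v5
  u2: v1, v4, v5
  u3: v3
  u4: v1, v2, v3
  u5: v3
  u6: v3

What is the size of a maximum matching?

Unit-capacity flow: source→left, listed edges, right→sink; max matching = max flow.
Augmenting path u1→v2 (+1); matched 1.
Augmenting path u2→v1 (+1); matched 2.
Augmenting path u3→v3 (+1); matched 3.
Augmenting path u4→v1→u2→v4 (+1); matched 4.
No augmenting path remains; maximum matching = 4.
König certificate: {u1, u2, u4, v3} is a vertex cover of size 4 (every listed pair touches it), so no matching can be larger.

4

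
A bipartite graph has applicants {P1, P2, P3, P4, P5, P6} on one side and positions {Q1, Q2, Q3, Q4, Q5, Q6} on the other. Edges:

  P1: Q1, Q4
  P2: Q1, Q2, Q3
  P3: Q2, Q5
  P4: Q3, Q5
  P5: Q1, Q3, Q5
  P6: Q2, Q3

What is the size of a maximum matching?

5

Unit-capacity flow: source→left, listed edges, right→sink; max matching = max flow.
Augmenting path P1→Q1 (+1); matched 1.
Augmenting path P2→Q2 (+1); matched 2.
Augmenting path P3→Q5 (+1); matched 3.
Augmenting path P4→Q3 (+1); matched 4.
Augmenting path P5→Q1→P1→Q4 (+1); matched 5.
No augmenting path remains; maximum matching = 5.
König certificate: {P1, Q1, Q2, Q3, Q5} is a vertex cover of size 5 (every listed pair touches it), so no matching can be larger.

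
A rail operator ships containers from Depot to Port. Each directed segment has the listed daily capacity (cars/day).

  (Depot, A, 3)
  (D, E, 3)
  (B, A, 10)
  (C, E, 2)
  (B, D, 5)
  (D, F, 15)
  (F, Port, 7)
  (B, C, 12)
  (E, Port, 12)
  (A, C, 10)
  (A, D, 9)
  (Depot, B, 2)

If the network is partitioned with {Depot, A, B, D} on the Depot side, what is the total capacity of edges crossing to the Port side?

Edges leaving {Depot, A, B, D}: A→C (10), B→C (12), D→E (3), D→F (15).
Cut capacity = 10 + 12 + 3 + 15 = 40.

40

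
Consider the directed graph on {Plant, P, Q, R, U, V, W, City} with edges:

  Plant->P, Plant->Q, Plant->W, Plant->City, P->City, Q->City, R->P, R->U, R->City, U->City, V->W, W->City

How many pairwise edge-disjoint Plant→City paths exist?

4

Assign every edge capacity 1; by Menger, the answer equals the max flow.
Path Plant→City (+1); total 1.
Path Plant→P→City (+1); total 2.
Path Plant→Q→City (+1); total 3.
Path Plant→W→City (+1); total 4.
No residual Plant→City path; max flow = 4.
Certifying cut of size 4: {Plant→City, Plant→P, Plant→Q, Plant→W}.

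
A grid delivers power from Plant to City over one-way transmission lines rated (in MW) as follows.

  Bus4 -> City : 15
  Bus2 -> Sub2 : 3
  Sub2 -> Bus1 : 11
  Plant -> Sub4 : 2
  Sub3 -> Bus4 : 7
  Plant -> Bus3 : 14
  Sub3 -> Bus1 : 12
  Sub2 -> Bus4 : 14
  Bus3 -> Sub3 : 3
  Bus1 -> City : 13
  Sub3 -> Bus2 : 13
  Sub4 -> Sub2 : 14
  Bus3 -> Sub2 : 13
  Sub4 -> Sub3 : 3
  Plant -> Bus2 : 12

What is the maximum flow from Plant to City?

19

Augment Plant→Sub4→Sub3→Bus4→City: bottleneck 2, flow now 2.
Augment Plant→Bus3→Sub3→Bus4→City: bottleneck 3, flow now 5.
Augment Plant→Bus3→Sub2→Bus4→City: bottleneck 10, flow now 15.
Augment Plant→Bus3→Sub2→Bus1→City: bottleneck 1, flow now 16.
Augment Plant→Bus2→Sub2→Bus1→City: bottleneck 3, flow now 19.
No augmenting path remains; maximum flow = 19.
In the residual graph, reachable from Plant: {Plant, Bus2}.
Min-cut edges: Plant→Sub4 (2), Plant→Bus3 (14), Bus2→Sub2 (3); capacity 2 + 14 + 3 = 19.
This cut is saturated, so no flow can exceed 19.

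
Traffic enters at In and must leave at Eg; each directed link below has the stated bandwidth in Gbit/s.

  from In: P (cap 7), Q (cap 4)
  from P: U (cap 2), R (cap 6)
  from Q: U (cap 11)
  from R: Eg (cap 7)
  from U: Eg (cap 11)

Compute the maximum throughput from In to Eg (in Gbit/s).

11

Augment In→P→R→Eg: bottleneck 6, flow now 6.
Augment In→P→U→Eg: bottleneck 1, flow now 7.
Augment In→Q→U→Eg: bottleneck 4, flow now 11.
No augmenting path remains; maximum flow = 11.
In the residual graph, reachable from In: {In}.
Min-cut edges: In→P (7), In→Q (4); capacity 7 + 4 = 11.
This cut is saturated, so no flow can exceed 11.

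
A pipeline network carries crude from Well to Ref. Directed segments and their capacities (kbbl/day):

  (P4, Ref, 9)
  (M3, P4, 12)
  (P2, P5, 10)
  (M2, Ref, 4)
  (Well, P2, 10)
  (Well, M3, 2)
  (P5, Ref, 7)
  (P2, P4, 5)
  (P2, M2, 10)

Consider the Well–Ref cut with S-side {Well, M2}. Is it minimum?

Given cut capacity: 2 + 10 + 4 = 16.
Augment Well→M3→P4→Ref: bottleneck 2, flow now 2.
Augment Well→P2→P4→Ref: bottleneck 5, flow now 7.
Augment Well→P2→M2→Ref: bottleneck 4, flow now 11.
Augment Well→P2→P5→Ref: bottleneck 1, flow now 12.
No augmenting path remains; maximum flow = 12.
In the residual graph, reachable from Well: {Well}.
Min-cut edges: Well→M3 (2), Well→P2 (10); capacity 2 + 10 = 12.
Cut capacity 16 exceeds the max flow 12, so it is not minimum.

No — its capacity is 16, but the minimum cut has capacity 12.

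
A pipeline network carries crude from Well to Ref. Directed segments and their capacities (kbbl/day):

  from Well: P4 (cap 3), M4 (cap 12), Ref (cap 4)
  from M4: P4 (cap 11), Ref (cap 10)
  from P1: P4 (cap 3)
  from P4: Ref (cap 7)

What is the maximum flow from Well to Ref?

Augment Well→Ref: bottleneck 4, flow now 4.
Augment Well→M4→Ref: bottleneck 10, flow now 14.
Augment Well→P4→Ref: bottleneck 3, flow now 17.
Augment Well→M4→P4→Ref: bottleneck 2, flow now 19.
No augmenting path remains; maximum flow = 19.
In the residual graph, reachable from Well: {Well}.
Min-cut edges: Well→M4 (12), Well→P4 (3), Well→Ref (4); capacity 12 + 3 + 4 = 19.
This cut is saturated, so no flow can exceed 19.

19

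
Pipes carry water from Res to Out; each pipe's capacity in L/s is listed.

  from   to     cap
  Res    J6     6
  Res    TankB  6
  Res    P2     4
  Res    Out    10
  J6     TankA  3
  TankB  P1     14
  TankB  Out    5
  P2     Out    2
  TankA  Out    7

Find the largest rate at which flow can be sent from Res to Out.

Augment Res→Out: bottleneck 10, flow now 10.
Augment Res→TankB→Out: bottleneck 5, flow now 15.
Augment Res→P2→Out: bottleneck 2, flow now 17.
Augment Res→J6→TankA→Out: bottleneck 3, flow now 20.
No augmenting path remains; maximum flow = 20.
In the residual graph, reachable from Res: {Res, J6, TankB, P2, P1}.
Min-cut edges: Res→Out (10), J6→TankA (3), TankB→Out (5), P2→Out (2); capacity 10 + 3 + 5 + 2 = 20.
This cut is saturated, so no flow can exceed 20.

20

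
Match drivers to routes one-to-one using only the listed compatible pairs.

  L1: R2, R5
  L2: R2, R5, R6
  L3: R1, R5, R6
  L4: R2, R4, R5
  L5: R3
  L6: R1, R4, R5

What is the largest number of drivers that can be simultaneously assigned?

6

Unit-capacity flow: source→left, listed edges, right→sink; max matching = max flow.
Augmenting path L1→R2 (+1); matched 1.
Augmenting path L2→R5 (+1); matched 2.
Augmenting path L3→R1 (+1); matched 3.
Augmenting path L4→R4 (+1); matched 4.
Augmenting path L5→R3 (+1); matched 5.
Augmenting path L6→R1→L3→R6 (+1); matched 6.
No augmenting path remains; maximum matching = 6.
König certificate: {L1, L2, L3, L4, L5, L6} is a vertex cover of size 6 (every listed pair touches it), so no matching can be larger.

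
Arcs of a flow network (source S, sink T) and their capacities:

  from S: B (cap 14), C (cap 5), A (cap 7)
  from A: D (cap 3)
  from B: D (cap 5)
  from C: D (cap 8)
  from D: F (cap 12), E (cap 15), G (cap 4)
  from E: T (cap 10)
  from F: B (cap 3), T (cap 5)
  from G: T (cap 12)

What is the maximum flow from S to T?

13

Augment S→A→D→E→T: bottleneck 3, flow now 3.
Augment S→B→D→E→T: bottleneck 5, flow now 8.
Augment S→C→D→E→T: bottleneck 2, flow now 10.
Augment S→C→D→F→T: bottleneck 3, flow now 13.
No augmenting path remains; maximum flow = 13.
In the residual graph, reachable from S: {S, A, B}.
Min-cut edges: S→C (5), A→D (3), B→D (5); capacity 5 + 3 + 5 = 13.
This cut is saturated, so no flow can exceed 13.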